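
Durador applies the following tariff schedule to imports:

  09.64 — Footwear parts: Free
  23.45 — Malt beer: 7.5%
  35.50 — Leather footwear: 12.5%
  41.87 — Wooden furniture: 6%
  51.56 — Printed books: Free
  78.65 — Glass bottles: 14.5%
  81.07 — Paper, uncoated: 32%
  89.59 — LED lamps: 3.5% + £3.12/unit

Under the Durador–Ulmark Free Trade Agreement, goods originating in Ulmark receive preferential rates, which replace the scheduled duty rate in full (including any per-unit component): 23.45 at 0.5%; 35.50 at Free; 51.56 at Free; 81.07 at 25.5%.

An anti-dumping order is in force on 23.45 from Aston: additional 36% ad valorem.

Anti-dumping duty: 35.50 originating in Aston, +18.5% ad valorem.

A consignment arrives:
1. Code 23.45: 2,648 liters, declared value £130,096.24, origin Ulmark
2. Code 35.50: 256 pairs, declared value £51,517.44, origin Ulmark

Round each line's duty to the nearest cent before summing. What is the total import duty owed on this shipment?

£650.48

Line 1 (23.45, Ulmark, 2,648 liters, £130,096.24):
Base rate for 23.45 is 7.5%.
Origin Ulmark qualifies under the Durador–Ulmark agreement and 23.45 is covered: preferential rate 0.5% applies instead.
The additional-duty order on 23.45 targets Aston, not Ulmark; it does not apply.
Duty = £130,096.24 × 0.5% = £650.48.
Line 2 (35.50, Ulmark, 256 pairs, £51,517.44):
Base rate for 35.50 is 12.5%.
Origin Ulmark qualifies under the Durador–Ulmark agreement and 35.50 is covered: preferential rate Free applies instead.
The additional-duty order on 35.50 targets Aston, not Ulmark; it does not apply.
Duty = £51,517.44 × 0% = £0.00.
Total = £650.48 + £0.00 = £650.48.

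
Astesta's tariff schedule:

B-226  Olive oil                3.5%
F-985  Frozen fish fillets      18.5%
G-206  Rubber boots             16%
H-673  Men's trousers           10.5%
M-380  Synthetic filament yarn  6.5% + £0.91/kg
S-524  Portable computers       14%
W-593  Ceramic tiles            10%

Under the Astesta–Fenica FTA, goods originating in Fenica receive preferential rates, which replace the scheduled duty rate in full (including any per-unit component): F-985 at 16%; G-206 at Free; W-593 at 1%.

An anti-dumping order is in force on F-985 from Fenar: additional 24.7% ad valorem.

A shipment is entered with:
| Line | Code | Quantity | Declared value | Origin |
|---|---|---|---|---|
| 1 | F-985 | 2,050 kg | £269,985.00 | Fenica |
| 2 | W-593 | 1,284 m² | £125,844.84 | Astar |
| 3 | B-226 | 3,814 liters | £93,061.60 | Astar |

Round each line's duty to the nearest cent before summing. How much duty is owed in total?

£59,039.24

Line 1 (F-985, Fenica, 2,050 kg, £269,985.00):
Base rate for F-985 is 18.5%.
Origin Fenica qualifies under the Astesta–Fenica agreement and F-985 is covered: preferential rate 16% applies instead.
The additional-duty order on F-985 targets Fenar, not Fenica; it does not apply.
Duty = £269,985.00 × 16% = £43,197.60.
Line 2 (W-593, Astar, 1,284 m², £125,844.84):
Base rate for W-593 is 10%.
W-593 has an FTA preferential rate, but origin Astar is not Fenica; base rate stands.
Duty = £125,844.84 × 10% = £12,584.48.
Line 3 (B-226, Astar, 3,814 liters, £93,061.60):
Base rate for B-226 is 3.5%.
Duty = £93,061.60 × 3.5% = £3,257.16.
Total = £43,197.60 + £12,584.48 + £3,257.16 = £59,039.24.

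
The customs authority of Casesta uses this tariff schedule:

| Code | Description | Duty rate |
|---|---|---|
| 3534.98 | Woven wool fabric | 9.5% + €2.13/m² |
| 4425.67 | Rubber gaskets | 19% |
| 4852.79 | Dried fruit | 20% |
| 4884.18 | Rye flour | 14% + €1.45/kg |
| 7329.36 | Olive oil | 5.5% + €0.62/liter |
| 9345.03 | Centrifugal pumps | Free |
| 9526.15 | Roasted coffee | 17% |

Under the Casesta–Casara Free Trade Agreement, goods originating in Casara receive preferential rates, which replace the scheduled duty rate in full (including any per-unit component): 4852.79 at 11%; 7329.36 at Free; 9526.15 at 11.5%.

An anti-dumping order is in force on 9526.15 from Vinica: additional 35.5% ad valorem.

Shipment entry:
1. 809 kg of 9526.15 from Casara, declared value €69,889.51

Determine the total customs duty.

Line 1 (9526.15, Casara, 809 kg, €69,889.51):
Base rate for 9526.15 is 17%.
Origin Casara qualifies under the Casesta–Casara agreement and 9526.15 is covered: preferential rate 11.5% applies instead.
The additional-duty order on 9526.15 targets Vinica, not Casara; it does not apply.
Duty = €69,889.51 × 11.5% = €8,037.29.

€8,037.29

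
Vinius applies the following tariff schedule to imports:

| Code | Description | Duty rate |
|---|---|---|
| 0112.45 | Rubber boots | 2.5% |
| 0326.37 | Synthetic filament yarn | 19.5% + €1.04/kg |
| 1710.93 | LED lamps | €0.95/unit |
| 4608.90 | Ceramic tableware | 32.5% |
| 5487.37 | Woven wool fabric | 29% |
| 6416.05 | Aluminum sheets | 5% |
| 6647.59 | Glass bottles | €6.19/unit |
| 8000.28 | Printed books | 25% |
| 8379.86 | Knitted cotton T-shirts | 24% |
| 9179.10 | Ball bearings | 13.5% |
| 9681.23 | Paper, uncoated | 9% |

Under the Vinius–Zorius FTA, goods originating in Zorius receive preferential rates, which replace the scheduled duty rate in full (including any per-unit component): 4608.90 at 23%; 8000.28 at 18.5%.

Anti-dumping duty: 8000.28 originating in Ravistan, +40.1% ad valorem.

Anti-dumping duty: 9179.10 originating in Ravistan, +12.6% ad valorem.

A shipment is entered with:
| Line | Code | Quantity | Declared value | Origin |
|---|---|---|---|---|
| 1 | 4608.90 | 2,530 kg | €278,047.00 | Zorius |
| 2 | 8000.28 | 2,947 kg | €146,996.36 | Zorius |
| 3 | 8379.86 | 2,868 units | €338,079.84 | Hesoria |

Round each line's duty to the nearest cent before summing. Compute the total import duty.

€172,284.30

Line 1 (4608.90, Zorius, 2,530 kg, €278,047.00):
Base rate for 4608.90 is 32.5%.
Origin Zorius qualifies under the Vinius–Zorius agreement and 4608.90 is covered: preferential rate 23% applies instead.
Duty = €278,047.00 × 23% = €63,950.81.
Line 2 (8000.28, Zorius, 2,947 kg, €146,996.36):
Base rate for 8000.28 is 25%.
Origin Zorius qualifies under the Vinius–Zorius agreement and 8000.28 is covered: preferential rate 18.5% applies instead.
The additional-duty order on 8000.28 targets Ravistan, not Zorius; it does not apply.
Duty = €146,996.36 × 18.5% = €27,194.33.
Line 3 (8379.86, Hesoria, 2,868 units, €338,079.84):
Base rate for 8379.86 is 24%.
Duty = €338,079.84 × 24% = €81,139.16.
Total = €63,950.81 + €27,194.33 + €81,139.16 = €172,284.30.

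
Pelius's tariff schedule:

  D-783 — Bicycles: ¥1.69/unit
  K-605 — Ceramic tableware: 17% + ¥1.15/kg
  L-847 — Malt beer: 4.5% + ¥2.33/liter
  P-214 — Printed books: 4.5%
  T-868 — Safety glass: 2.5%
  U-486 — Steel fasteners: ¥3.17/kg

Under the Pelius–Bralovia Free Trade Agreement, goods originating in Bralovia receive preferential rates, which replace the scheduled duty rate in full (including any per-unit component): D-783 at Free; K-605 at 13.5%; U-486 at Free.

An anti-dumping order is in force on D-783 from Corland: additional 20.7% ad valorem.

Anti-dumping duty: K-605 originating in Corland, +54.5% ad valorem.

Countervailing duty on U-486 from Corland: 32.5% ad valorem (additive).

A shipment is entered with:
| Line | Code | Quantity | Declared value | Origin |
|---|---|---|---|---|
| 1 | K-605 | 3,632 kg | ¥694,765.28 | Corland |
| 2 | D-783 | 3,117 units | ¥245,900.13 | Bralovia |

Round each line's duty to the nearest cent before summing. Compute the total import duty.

¥500,933.98

Line 1 (K-605, Corland, 3,632 kg, ¥694,765.28):
Base rate for K-605 is 17% + ¥1.15/kg.
K-605 has an FTA preferential rate, but origin Corland is not Bralovia; base rate stands.
Additional duty on K-605 from Corland: +54.5%. Applied ad valorem rate: 17% + 54.5% = 71.5%.
Duty = ¥694,765.28 × 71.5% + 3,632 × ¥1.15 = ¥500,933.98.
Line 2 (D-783, Bralovia, 3,117 units, ¥245,900.13):
Base rate for D-783 is ¥1.69/unit.
Origin Bralovia qualifies under the Pelius–Bralovia agreement and D-783 is covered: preferential rate Free applies instead.
The additional-duty order on D-783 targets Corland, not Bralovia; it does not apply.
Duty = ¥245,900.13 × 0% = ¥0.00.
Total = ¥500,933.98 + ¥0.00 = ¥500,933.98.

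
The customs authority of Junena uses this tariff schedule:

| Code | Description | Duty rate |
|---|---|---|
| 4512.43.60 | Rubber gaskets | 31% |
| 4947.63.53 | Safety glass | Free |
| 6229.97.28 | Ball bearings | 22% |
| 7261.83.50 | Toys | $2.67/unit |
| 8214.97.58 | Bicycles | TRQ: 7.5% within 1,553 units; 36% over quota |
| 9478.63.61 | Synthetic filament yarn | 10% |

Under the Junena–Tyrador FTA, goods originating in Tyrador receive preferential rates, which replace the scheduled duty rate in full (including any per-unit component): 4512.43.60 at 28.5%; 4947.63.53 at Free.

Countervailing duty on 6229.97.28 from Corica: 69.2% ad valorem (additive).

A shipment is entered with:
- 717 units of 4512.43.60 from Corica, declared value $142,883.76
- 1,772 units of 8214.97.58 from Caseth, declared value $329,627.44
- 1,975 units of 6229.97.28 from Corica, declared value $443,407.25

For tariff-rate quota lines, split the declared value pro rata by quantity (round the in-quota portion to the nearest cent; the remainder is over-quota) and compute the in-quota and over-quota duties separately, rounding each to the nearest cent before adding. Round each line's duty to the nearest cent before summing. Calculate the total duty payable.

Line 1 (4512.43.60, Corica, 717 units, $142,883.76):
Base rate for 4512.43.60 is 31%.
4512.43.60 has an FTA preferential rate, but origin Corica is not Tyrador; base rate stands.
Duty = $142,883.76 × 31% = $44,293.97.
Line 2 (8214.97.58, Caseth, 1,772 units, $329,627.44):
Code 8214.97.58 is under a tariff-rate quota (threshold 1,553 units). In-quota: 1,553 units at 7.5%; over-quota: 219 units at 36%.
Pro-rata value split: in-quota = $329,627.44 × 1,553/1,772 = $288,889.06; over-quota = $329,627.44 − $288,889.06 = $40,738.38.
In-quota duty = $288,889.06 × 7.5% = $21,666.68. Over-quota duty = $40,738.38 × 36% = $14,665.82.
Line duty = $21,666.68 + $14,665.82 = $36,332.50.
Line 3 (6229.97.28, Corica, 1,975 units, $443,407.25):
Base rate for 6229.97.28 is 22%.
Additional duty on 6229.97.28 from Corica: +69.2%. Applied ad valorem rate: 22% + 69.2% = 91.2%.
Duty = $443,407.25 × 91.2% = $404,387.41.
Total = $44,293.97 + $36,332.50 + $404,387.41 = $485,013.88.

$485,013.88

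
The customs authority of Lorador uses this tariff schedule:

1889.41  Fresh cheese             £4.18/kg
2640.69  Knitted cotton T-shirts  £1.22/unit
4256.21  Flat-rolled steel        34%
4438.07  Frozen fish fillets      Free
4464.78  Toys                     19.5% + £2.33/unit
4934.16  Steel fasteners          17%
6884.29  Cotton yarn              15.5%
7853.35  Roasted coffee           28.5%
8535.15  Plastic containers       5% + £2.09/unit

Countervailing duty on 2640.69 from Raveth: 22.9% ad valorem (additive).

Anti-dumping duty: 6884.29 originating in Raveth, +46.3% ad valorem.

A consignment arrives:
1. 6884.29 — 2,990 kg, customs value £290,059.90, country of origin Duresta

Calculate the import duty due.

Line 1 (6884.29, Duresta, 2,990 kg, £290,059.90):
Base rate for 6884.29 is 15.5%.
The additional-duty order on 6884.29 targets Raveth, not Duresta; it does not apply.
Duty = £290,059.90 × 15.5% = £44,959.28.

£44,959.28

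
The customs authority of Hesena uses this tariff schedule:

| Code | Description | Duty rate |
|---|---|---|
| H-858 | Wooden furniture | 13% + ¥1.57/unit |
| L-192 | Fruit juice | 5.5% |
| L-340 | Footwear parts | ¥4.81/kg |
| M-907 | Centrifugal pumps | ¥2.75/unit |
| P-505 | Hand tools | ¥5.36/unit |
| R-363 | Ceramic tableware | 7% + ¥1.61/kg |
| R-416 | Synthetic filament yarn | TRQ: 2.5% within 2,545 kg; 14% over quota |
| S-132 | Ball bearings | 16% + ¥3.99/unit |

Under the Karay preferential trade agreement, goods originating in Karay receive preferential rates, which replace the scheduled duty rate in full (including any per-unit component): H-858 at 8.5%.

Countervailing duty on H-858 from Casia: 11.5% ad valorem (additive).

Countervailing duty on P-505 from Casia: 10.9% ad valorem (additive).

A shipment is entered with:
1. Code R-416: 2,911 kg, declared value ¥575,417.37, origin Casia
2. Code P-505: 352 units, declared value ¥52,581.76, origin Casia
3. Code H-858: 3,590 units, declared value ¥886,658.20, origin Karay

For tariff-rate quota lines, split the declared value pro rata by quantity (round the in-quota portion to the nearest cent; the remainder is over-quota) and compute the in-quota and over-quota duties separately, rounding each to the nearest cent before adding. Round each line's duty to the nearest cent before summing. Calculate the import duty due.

Line 1 (R-416, Casia, 2,911 kg, ¥575,417.37):
Code R-416 is under a tariff-rate quota (threshold 2,545 kg). In-quota: 2,545 kg at 2.5%; over-quota: 366 kg at 14%.
Pro-rata value split: in-quota = ¥575,417.37 × 2,545/2,911 = ¥503,070.15; over-quota = ¥575,417.37 − ¥503,070.15 = ¥72,347.22.
In-quota duty = ¥503,070.15 × 2.5% = ¥12,576.75. Over-quota duty = ¥72,347.22 × 14% = ¥10,128.61.
Line duty = ¥12,576.75 + ¥10,128.61 = ¥22,705.36.
Line 2 (P-505, Casia, 352 units, ¥52,581.76):
Base rate for P-505 is ¥5.36/unit.
Additional duty on P-505 from Casia: +10.9% ad valorem. Applied ad valorem rate = 10.9%.
Duty = ¥52,581.76 × 10.9% + 352 × ¥5.36 = ¥7,618.13.
Line 3 (H-858, Karay, 3,590 units, ¥886,658.20):
Base rate for H-858 is 13% + ¥1.57/unit.
Origin Karay qualifies under the Hesena–Karay agreement and H-858 is covered: preferential rate 8.5% applies instead.
The additional-duty order on H-858 targets Casia, not Karay; it does not apply.
Duty = ¥886,658.20 × 8.5% = ¥75,365.95.
Total = ¥22,705.36 + ¥7,618.13 + ¥75,365.95 = ¥105,689.44.

¥105,689.44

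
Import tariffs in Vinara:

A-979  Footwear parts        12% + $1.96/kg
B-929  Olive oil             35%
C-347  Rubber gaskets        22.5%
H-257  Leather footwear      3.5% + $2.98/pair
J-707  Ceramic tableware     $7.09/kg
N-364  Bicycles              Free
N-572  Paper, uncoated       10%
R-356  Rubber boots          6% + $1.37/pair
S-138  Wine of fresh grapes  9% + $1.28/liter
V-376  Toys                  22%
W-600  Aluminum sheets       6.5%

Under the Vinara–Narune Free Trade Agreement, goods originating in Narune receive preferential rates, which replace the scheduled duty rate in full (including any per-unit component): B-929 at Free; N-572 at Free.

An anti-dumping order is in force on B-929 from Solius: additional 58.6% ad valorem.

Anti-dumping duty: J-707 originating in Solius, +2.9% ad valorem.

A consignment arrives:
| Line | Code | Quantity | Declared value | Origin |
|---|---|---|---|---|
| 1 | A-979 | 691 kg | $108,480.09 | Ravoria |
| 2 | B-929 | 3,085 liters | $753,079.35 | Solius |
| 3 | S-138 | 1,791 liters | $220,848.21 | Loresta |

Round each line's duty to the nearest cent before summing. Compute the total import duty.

Line 1 (A-979, Ravoria, 691 kg, $108,480.09):
Base rate for A-979 is 12% + $1.96/kg.
Duty = $108,480.09 × 12% + 691 × $1.96 = $14,371.97.
Line 2 (B-929, Solius, 3,085 liters, $753,079.35):
Base rate for B-929 is 35%.
B-929 has an FTA preferential rate, but origin Solius is not Narune; base rate stands.
Additional duty on B-929 from Solius: +58.6%. Applied ad valorem rate: 35% + 58.6% = 93.6%.
Duty = $753,079.35 × 93.6% = $704,882.27.
Line 3 (S-138, Loresta, 1,791 liters, $220,848.21):
Base rate for S-138 is 9% + $1.28/liter.
Duty = $220,848.21 × 9% + 1,791 × $1.28 = $22,168.82.
Total = $14,371.97 + $704,882.27 + $22,168.82 = $741,423.06.

$741,423.06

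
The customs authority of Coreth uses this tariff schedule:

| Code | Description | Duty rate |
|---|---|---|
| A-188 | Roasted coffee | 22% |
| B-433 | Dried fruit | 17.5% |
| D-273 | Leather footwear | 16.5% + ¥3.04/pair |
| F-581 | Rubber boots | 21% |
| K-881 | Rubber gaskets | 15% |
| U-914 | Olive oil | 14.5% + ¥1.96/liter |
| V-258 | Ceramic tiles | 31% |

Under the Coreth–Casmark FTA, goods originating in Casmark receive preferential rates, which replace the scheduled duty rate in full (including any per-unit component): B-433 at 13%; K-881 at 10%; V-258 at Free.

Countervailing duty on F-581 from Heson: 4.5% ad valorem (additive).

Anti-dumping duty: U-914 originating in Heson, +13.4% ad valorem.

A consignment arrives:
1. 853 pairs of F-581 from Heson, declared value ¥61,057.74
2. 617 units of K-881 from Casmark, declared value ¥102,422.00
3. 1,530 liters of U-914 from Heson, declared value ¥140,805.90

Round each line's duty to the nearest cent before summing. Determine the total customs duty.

Line 1 (F-581, Heson, 853 pairs, ¥61,057.74):
Base rate for F-581 is 21%.
Additional duty on F-581 from Heson: +4.5%. Applied ad valorem rate: 21% + 4.5% = 25.5%.
Duty = ¥61,057.74 × 25.5% = ¥15,569.72.
Line 2 (K-881, Casmark, 617 units, ¥102,422.00):
Base rate for K-881 is 15%.
Origin Casmark qualifies under the Coreth–Casmark agreement and K-881 is covered: preferential rate 10% applies instead.
Duty = ¥102,422.00 × 10% = ¥10,242.20.
Line 3 (U-914, Heson, 1,530 liters, ¥140,805.90):
Base rate for U-914 is 14.5% + ¥1.96/liter.
Additional duty on U-914 from Heson: +13.4%. Applied ad valorem rate: 14.5% + 13.4% = 27.9%.
Duty = ¥140,805.90 × 27.9% + 1,530 × ¥1.96 = ¥42,283.65.
Total = ¥15,569.72 + ¥10,242.20 + ¥42,283.65 = ¥68,095.57.

¥68,095.57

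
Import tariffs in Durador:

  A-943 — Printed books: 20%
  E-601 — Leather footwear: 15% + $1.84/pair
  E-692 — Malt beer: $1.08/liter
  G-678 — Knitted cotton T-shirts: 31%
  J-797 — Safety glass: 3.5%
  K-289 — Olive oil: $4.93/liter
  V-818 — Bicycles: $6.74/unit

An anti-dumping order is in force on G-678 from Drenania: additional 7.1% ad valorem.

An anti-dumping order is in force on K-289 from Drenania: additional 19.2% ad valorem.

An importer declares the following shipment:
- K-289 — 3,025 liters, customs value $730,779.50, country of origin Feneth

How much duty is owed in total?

Line 1 (K-289, Feneth, 3,025 liters, $730,779.50):
Base rate for K-289 is $4.93/liter.
The additional-duty order on K-289 targets Drenania, not Feneth; it does not apply.
Duty = 3,025 × $4.93 = $14,913.25.

$14,913.25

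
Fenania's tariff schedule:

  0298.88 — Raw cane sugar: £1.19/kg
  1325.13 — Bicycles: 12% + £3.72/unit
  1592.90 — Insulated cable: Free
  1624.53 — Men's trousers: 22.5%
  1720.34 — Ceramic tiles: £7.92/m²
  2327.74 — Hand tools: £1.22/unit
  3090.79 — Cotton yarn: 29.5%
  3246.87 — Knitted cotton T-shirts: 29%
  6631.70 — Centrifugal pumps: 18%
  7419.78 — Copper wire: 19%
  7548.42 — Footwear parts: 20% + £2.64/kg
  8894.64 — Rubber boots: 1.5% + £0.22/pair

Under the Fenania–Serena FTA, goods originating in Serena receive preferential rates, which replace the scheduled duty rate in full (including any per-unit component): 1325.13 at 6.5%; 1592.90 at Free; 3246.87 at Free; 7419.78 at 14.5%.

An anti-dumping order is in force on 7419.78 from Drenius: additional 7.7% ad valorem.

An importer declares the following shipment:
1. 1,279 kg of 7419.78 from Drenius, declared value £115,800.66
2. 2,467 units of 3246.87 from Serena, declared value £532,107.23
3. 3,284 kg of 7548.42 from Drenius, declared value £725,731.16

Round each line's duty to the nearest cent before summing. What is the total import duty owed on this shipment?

£184,734.77

Line 1 (7419.78, Drenius, 1,279 kg, £115,800.66):
Base rate for 7419.78 is 19%.
7419.78 has an FTA preferential rate, but origin Drenius is not Serena; base rate stands.
Additional duty on 7419.78 from Drenius: +7.7%. Applied ad valorem rate: 19% + 7.7% = 26.7%.
Duty = £115,800.66 × 26.7% = £30,918.78.
Line 2 (3246.87, Serena, 2,467 units, £532,107.23):
Base rate for 3246.87 is 29%.
Origin Serena qualifies under the Fenania–Serena agreement and 3246.87 is covered: preferential rate Free applies instead.
Duty = £532,107.23 × 0% = £0.00.
Line 3 (7548.42, Drenius, 3,284 kg, £725,731.16):
Base rate for 7548.42 is 20% + £2.64/kg.
Duty = £725,731.16 × 20% + 3,284 × £2.64 = £153,815.99.
Total = £30,918.78 + £0.00 + £153,815.99 = £184,734.77.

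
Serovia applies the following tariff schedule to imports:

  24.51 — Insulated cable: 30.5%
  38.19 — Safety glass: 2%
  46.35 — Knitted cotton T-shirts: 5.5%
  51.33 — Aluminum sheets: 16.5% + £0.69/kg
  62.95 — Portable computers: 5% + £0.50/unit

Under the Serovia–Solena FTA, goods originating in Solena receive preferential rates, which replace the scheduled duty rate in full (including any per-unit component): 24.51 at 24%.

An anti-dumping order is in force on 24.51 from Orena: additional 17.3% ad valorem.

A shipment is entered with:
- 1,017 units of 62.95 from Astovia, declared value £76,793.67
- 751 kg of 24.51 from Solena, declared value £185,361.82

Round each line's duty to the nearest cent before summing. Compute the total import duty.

£48,835.02

Line 1 (62.95, Astovia, 1,017 units, £76,793.67):
Base rate for 62.95 is 5% + £0.50/unit.
Duty = £76,793.67 × 5% + 1,017 × £0.50 = £4,348.18.
Line 2 (24.51, Solena, 751 kg, £185,361.82):
Base rate for 24.51 is 30.5%.
Origin Solena qualifies under the Serovia–Solena agreement and 24.51 is covered: preferential rate 24% applies instead.
The additional-duty order on 24.51 targets Orena, not Solena; it does not apply.
Duty = £185,361.82 × 24% = £44,486.84.
Total = £4,348.18 + £44,486.84 = £48,835.02.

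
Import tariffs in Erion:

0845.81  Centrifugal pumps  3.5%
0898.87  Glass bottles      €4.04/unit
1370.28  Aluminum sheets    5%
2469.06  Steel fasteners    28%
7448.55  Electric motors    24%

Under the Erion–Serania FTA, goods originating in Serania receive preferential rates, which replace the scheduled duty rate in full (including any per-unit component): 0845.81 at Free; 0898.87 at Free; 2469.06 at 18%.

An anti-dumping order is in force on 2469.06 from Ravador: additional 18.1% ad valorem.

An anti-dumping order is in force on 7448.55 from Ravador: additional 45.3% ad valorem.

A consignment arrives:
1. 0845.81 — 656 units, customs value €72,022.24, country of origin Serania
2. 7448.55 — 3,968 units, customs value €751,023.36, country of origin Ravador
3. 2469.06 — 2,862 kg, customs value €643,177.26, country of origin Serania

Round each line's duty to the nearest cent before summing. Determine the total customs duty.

€636,231.10

Line 1 (0845.81, Serania, 656 units, €72,022.24):
Base rate for 0845.81 is 3.5%.
Origin Serania qualifies under the Erion–Serania agreement and 0845.81 is covered: preferential rate Free applies instead.
Duty = €72,022.24 × 0% = €0.00.
Line 2 (7448.55, Ravador, 3,968 units, €751,023.36):
Base rate for 7448.55 is 24%.
Additional duty on 7448.55 from Ravador: +45.3%. Applied ad valorem rate: 24% + 45.3% = 69.3%.
Duty = €751,023.36 × 69.3% = €520,459.19.
Line 3 (2469.06, Serania, 2,862 kg, €643,177.26):
Base rate for 2469.06 is 28%.
Origin Serania qualifies under the Erion–Serania agreement and 2469.06 is covered: preferential rate 18% applies instead.
The additional-duty order on 2469.06 targets Ravador, not Serania; it does not apply.
Duty = €643,177.26 × 18% = €115,771.91.
Total = €0.00 + €520,459.19 + €115,771.91 = €636,231.10.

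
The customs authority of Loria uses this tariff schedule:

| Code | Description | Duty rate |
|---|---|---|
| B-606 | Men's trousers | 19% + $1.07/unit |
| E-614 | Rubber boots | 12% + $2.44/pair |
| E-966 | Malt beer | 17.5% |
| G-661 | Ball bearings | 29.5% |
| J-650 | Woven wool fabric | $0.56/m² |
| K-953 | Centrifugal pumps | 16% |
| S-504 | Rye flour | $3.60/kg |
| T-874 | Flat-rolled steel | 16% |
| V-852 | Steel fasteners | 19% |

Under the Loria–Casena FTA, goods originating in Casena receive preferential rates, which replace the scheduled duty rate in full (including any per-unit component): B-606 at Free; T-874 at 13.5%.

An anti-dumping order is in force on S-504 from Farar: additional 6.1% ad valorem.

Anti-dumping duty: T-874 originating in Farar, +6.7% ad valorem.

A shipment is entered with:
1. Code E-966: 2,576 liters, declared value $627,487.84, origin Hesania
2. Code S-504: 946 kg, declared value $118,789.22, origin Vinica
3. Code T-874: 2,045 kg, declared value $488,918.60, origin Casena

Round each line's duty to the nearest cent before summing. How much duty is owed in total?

Line 1 (E-966, Hesania, 2,576 liters, $627,487.84):
Base rate for E-966 is 17.5%.
Duty = $627,487.84 × 17.5% = $109,810.37.
Line 2 (S-504, Vinica, 946 kg, $118,789.22):
Base rate for S-504 is $3.60/kg.
The additional-duty order on S-504 targets Farar, not Vinica; it does not apply.
Duty = 946 × $3.60 = $3,405.60.
Line 3 (T-874, Casena, 2,045 kg, $488,918.60):
Base rate for T-874 is 16%.
Origin Casena qualifies under the Loria–Casena agreement and T-874 is covered: preferential rate 13.5% applies instead.
The additional-duty order on T-874 targets Farar, not Casena; it does not apply.
Duty = $488,918.60 × 13.5% = $66,004.01.
Total = $109,810.37 + $3,405.60 + $66,004.01 = $179,219.98.

$179,219.98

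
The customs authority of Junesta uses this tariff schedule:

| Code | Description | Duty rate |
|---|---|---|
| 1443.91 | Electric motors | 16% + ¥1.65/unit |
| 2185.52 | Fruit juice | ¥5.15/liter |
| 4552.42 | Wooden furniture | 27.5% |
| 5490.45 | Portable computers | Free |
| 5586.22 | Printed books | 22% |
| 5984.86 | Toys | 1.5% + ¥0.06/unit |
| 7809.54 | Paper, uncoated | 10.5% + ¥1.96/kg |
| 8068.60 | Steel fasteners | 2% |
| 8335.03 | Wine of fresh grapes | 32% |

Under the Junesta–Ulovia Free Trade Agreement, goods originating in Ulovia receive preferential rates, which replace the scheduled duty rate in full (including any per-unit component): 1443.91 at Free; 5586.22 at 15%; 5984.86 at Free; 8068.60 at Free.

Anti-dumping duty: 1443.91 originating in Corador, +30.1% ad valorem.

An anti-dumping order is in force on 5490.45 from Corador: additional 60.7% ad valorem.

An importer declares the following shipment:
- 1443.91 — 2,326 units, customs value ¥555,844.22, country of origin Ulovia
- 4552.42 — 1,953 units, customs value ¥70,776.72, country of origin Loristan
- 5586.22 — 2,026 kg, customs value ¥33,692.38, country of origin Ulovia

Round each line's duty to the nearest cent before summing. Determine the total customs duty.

¥24,517.46

Line 1 (1443.91, Ulovia, 2,326 units, ¥555,844.22):
Base rate for 1443.91 is 16% + ¥1.65/unit.
Origin Ulovia qualifies under the Junesta–Ulovia agreement and 1443.91 is covered: preferential rate Free applies instead.
The additional-duty order on 1443.91 targets Corador, not Ulovia; it does not apply.
Duty = ¥555,844.22 × 0% = ¥0.00.
Line 2 (4552.42, Loristan, 1,953 units, ¥70,776.72):
Base rate for 4552.42 is 27.5%.
Duty = ¥70,776.72 × 27.5% = ¥19,463.60.
Line 3 (5586.22, Ulovia, 2,026 kg, ¥33,692.38):
Base rate for 5586.22 is 22%.
Origin Ulovia qualifies under the Junesta–Ulovia agreement and 5586.22 is covered: preferential rate 15% applies instead.
Duty = ¥33,692.38 × 15% = ¥5,053.86.
Total = ¥0.00 + ¥19,463.60 + ¥5,053.86 = ¥24,517.46.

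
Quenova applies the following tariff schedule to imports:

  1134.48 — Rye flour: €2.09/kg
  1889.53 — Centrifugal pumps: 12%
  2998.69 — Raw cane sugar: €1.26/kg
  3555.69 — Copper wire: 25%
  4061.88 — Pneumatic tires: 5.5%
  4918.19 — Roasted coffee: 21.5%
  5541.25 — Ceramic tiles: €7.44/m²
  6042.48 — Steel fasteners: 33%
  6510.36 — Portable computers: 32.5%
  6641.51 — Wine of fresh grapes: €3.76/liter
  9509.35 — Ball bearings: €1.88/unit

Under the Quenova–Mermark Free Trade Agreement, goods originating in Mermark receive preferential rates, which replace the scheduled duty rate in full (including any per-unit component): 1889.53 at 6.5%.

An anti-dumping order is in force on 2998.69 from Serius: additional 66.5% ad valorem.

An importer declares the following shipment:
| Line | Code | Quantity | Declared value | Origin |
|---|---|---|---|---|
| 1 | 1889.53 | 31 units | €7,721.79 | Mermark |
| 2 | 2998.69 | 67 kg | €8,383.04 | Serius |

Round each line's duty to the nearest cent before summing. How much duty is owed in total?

€6,161.06

Line 1 (1889.53, Mermark, 31 units, €7,721.79):
Base rate for 1889.53 is 12%.
Origin Mermark qualifies under the Quenova–Mermark agreement and 1889.53 is covered: preferential rate 6.5% applies instead.
Duty = €7,721.79 × 6.5% = €501.92.
Line 2 (2998.69, Serius, 67 kg, €8,383.04):
Base rate for 2998.69 is €1.26/kg.
Additional duty on 2998.69 from Serius: +66.5% ad valorem. Applied ad valorem rate = 66.5%.
Duty = €8,383.04 × 66.5% + 67 × €1.26 = €5,659.14.
Total = €501.92 + €5,659.14 = €6,161.06.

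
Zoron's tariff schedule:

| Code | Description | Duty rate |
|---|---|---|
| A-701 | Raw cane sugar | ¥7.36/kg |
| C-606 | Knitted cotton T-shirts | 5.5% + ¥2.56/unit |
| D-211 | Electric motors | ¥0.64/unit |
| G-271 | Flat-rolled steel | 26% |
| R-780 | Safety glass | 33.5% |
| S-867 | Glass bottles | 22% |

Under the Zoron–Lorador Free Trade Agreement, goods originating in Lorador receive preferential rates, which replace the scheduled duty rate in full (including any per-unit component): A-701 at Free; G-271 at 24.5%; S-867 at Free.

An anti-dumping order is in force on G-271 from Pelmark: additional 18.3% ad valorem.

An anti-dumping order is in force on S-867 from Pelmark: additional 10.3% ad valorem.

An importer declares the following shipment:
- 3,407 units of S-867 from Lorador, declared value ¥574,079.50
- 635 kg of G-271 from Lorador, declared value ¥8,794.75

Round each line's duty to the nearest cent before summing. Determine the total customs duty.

Line 1 (S-867, Lorador, 3,407 units, ¥574,079.50):
Base rate for S-867 is 22%.
Origin Lorador qualifies under the Zoron–Lorador agreement and S-867 is covered: preferential rate Free applies instead.
The additional-duty order on S-867 targets Pelmark, not Lorador; it does not apply.
Duty = ¥574,079.50 × 0% = ¥0.00.
Line 2 (G-271, Lorador, 635 kg, ¥8,794.75):
Base rate for G-271 is 26%.
Origin Lorador qualifies under the Zoron–Lorador agreement and G-271 is covered: preferential rate 24.5% applies instead.
The additional-duty order on G-271 targets Pelmark, not Lorador; it does not apply.
Duty = ¥8,794.75 × 24.5% = ¥2,154.71.
Total = ¥0.00 + ¥2,154.71 = ¥2,154.71.

¥2,154.71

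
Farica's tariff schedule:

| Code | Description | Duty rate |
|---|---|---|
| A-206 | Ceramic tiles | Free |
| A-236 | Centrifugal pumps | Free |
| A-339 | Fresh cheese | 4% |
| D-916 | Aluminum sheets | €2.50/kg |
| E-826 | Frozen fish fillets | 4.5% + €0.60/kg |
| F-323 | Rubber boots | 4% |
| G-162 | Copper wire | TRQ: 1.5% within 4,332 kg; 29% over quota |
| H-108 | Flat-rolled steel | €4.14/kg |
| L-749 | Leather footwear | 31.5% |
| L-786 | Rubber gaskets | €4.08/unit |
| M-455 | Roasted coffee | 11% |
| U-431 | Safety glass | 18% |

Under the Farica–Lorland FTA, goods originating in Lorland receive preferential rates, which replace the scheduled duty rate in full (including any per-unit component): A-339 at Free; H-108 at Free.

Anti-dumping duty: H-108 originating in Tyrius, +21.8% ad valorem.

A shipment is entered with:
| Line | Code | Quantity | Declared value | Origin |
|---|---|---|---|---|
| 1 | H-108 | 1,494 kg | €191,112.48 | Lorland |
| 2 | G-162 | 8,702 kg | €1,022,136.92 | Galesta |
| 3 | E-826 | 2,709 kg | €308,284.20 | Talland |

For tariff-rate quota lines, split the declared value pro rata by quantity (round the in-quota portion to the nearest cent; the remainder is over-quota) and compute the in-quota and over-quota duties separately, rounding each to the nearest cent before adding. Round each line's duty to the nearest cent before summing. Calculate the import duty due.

€171,987.80

Line 1 (H-108, Lorland, 1,494 kg, €191,112.48):
Base rate for H-108 is €4.14/kg.
Origin Lorland qualifies under the Farica–Lorland agreement and H-108 is covered: preferential rate Free applies instead.
The additional-duty order on H-108 targets Tyrius, not Lorland; it does not apply.
Duty = €191,112.48 × 0% = €0.00.
Line 2 (G-162, Galesta, 8,702 kg, €1,022,136.92):
Code G-162 is under a tariff-rate quota (threshold 4,332 kg). In-quota: 4,332 kg at 1.5%; over-quota: 4,370 kg at 29%.
Pro-rata value split: in-quota = €1,022,136.92 × 4,332/8,702 = €508,836.72; over-quota = €1,022,136.92 − €508,836.72 = €513,300.20.
In-quota duty = €508,836.72 × 1.5% = €7,632.55. Over-quota duty = €513,300.20 × 29% = €148,857.06.
Line duty = €7,632.55 + €148,857.06 = €156,489.61.
Line 3 (E-826, Talland, 2,709 kg, €308,284.20):
Base rate for E-826 is 4.5% + €0.60/kg.
Duty = €308,284.20 × 4.5% + 2,709 × €0.60 = €15,498.19.
Total = €0.00 + €156,489.61 + €15,498.19 = €171,987.80.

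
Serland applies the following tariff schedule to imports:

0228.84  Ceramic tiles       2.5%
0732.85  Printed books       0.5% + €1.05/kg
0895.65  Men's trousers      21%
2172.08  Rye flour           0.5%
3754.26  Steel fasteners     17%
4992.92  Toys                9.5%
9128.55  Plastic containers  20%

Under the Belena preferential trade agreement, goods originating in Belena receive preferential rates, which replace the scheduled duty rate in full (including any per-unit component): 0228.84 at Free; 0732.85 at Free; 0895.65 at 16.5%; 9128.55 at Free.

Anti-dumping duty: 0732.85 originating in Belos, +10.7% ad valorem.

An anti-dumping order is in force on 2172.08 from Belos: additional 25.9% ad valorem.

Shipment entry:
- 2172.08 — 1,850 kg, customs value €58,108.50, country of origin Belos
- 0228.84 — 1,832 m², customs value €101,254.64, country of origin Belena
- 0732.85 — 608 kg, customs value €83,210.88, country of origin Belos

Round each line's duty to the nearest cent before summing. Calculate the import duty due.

€25,298.66

Line 1 (2172.08, Belos, 1,850 kg, €58,108.50):
Base rate for 2172.08 is 0.5%.
Additional duty on 2172.08 from Belos: +25.9%. Applied ad valorem rate: 0.5% + 25.9% = 26.4%.
Duty = €58,108.50 × 26.4% = €15,340.64.
Line 2 (0228.84, Belena, 1,832 m², €101,254.64):
Base rate for 0228.84 is 2.5%.
Origin Belena qualifies under the Serland–Belena agreement and 0228.84 is covered: preferential rate Free applies instead.
Duty = €101,254.64 × 0% = €0.00.
Line 3 (0732.85, Belos, 608 kg, €83,210.88):
Base rate for 0732.85 is 0.5% + €1.05/kg.
0732.85 has an FTA preferential rate, but origin Belos is not Belena; base rate stands.
Additional duty on 0732.85 from Belos: +10.7%. Applied ad valorem rate: 0.5% + 10.7% = 11.2%.
Duty = €83,210.88 × 11.2% + 608 × €1.05 = €9,958.02.
Total = €15,340.64 + €0.00 + €9,958.02 = €25,298.66.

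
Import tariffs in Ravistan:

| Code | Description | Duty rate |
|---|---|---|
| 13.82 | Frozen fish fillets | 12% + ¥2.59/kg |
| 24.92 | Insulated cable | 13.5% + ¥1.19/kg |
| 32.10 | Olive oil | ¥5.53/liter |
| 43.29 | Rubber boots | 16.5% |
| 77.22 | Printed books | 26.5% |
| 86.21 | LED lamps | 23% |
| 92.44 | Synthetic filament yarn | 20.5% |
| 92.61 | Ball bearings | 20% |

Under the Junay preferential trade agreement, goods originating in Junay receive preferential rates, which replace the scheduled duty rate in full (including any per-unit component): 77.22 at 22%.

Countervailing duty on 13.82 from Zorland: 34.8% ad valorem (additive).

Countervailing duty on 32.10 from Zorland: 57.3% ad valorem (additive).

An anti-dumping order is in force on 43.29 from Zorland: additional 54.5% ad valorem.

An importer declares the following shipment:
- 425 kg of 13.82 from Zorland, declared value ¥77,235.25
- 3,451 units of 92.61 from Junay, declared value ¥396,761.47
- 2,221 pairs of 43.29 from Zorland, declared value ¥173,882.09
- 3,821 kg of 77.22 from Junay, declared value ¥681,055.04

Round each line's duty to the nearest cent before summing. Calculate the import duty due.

¥389,887.53

Line 1 (13.82, Zorland, 425 kg, ¥77,235.25):
Base rate for 13.82 is 12% + ¥2.59/kg.
Additional duty on 13.82 from Zorland: +34.8%. Applied ad valorem rate: 12% + 34.8% = 46.8%.
Duty = ¥77,235.25 × 46.8% + 425 × ¥2.59 = ¥37,246.85.
Line 2 (92.61, Junay, 3,451 units, ¥396,761.47):
Base rate for 92.61 is 20%.
Origin Junay is the FTA partner but 92.61 is not on the preference list; base rate stands.
Duty = ¥396,761.47 × 20% = ¥79,352.29.
Line 3 (43.29, Zorland, 2,221 pairs, ¥173,882.09):
Base rate for 43.29 is 16.5%.
Additional duty on 43.29 from Zorland: +54.5%. Applied ad valorem rate: 16.5% + 54.5% = 71%.
Duty = ¥173,882.09 × 71% = ¥123,456.28.
Line 4 (77.22, Junay, 3,821 kg, ¥681,055.04):
Base rate for 77.22 is 26.5%.
Origin Junay qualifies under the Ravistan–Junay agreement and 77.22 is covered: preferential rate 22% applies instead.
Duty = ¥681,055.04 × 22% = ¥149,832.11.
Total = ¥37,246.85 + ¥79,352.29 + ¥123,456.28 + ¥149,832.11 = ¥389,887.53.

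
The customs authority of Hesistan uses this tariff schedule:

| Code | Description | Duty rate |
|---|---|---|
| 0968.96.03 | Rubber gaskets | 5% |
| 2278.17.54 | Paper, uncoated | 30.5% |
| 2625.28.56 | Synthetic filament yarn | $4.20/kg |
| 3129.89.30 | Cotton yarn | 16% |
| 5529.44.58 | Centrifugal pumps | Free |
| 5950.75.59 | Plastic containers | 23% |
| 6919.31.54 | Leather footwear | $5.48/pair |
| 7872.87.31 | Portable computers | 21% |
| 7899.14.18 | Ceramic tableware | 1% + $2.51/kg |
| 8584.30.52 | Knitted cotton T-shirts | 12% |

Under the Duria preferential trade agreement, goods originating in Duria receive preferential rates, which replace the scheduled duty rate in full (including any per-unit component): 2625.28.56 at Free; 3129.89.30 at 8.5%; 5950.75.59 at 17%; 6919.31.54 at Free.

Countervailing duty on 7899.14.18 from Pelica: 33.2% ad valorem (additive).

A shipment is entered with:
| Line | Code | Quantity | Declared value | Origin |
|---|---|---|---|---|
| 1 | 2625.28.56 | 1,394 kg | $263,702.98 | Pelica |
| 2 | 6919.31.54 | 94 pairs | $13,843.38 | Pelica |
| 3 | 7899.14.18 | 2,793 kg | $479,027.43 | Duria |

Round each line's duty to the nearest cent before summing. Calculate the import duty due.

$18,170.62

Line 1 (2625.28.56, Pelica, 1,394 kg, $263,702.98):
Base rate for 2625.28.56 is $4.20/kg.
2625.28.56 has an FTA preferential rate, but origin Pelica is not Duria; base rate stands.
Duty = 1,394 × $4.20 = $5,854.80.
Line 2 (6919.31.54, Pelica, 94 pairs, $13,843.38):
Base rate for 6919.31.54 is $5.48/pair.
6919.31.54 has an FTA preferential rate, but origin Pelica is not Duria; base rate stands.
Duty = 94 × $5.48 = $515.12.
Line 3 (7899.14.18, Duria, 2,793 kg, $479,027.43):
Base rate for 7899.14.18 is 1% + $2.51/kg.
Origin Duria is the FTA partner but 7899.14.18 is not on the preference list; base rate stands.
The additional-duty order on 7899.14.18 targets Pelica, not Duria; it does not apply.
Duty = $479,027.43 × 1% + 2,793 × $2.51 = $11,800.70.
Total = $5,854.80 + $515.12 + $11,800.70 = $18,170.62.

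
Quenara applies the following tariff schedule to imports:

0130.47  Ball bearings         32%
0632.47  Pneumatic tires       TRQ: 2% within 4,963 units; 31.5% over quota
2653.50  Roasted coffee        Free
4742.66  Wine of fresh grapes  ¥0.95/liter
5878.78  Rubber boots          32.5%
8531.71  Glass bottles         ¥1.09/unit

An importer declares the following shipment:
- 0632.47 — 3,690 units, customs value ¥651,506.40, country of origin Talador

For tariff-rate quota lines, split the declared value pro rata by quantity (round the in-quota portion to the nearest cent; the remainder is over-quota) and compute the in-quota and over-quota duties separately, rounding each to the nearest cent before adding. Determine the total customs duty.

Line 1 (0632.47, Talador, 3,690 units, ¥651,506.40):
Code 0632.47 is under a tariff-rate quota (threshold 4,963 units). Quantity 3,690 units is within the quota, so the in-quota rate 2% applies to the full value.
Duty = ¥651,506.40 × 2% = ¥13,030.13.

¥13,030.13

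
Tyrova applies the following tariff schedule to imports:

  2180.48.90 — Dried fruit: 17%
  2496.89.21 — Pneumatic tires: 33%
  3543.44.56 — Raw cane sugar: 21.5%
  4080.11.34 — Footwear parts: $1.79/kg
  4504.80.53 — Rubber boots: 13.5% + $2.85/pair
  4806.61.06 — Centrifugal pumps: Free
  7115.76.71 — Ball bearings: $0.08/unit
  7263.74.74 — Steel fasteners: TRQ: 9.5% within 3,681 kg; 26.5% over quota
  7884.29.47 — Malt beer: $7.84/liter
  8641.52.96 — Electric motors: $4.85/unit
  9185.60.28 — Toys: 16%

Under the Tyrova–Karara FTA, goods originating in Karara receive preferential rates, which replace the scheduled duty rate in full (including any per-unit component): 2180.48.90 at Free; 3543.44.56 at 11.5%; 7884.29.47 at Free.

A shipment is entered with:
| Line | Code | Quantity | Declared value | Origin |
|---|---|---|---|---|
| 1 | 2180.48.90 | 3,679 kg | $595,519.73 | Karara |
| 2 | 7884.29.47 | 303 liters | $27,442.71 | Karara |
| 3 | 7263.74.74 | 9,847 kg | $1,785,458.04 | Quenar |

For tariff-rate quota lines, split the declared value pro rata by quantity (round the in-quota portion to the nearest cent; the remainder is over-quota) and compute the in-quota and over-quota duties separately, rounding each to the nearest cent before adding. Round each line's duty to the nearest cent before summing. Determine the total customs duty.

$359,681.77

Line 1 (2180.48.90, Karara, 3,679 kg, $595,519.73):
Base rate for 2180.48.90 is 17%.
Origin Karara qualifies under the Tyrova–Karara agreement and 2180.48.90 is covered: preferential rate Free applies instead.
Duty = $595,519.73 × 0% = $0.00.
Line 2 (7884.29.47, Karara, 303 liters, $27,442.71):
Base rate for 7884.29.47 is $7.84/liter.
Origin Karara qualifies under the Tyrova–Karara agreement and 7884.29.47 is covered: preferential rate Free applies instead.
Duty = $27,442.71 × 0% = $0.00.
Line 3 (7263.74.74, Quenar, 9,847 kg, $1,785,458.04):
Code 7263.74.74 is under a tariff-rate quota (threshold 3,681 kg). In-quota: 3,681 kg at 9.5%; over-quota: 6,166 kg at 26.5%.
Pro-rata value split: in-quota = $1,785,458.04 × 3,681/9,847 = $667,438.92; over-quota = $1,785,458.04 − $667,438.92 = $1,118,019.12.
In-quota duty = $667,438.92 × 9.5% = $63,406.70. Over-quota duty = $1,118,019.12 × 26.5% = $296,275.07.
Line duty = $63,406.70 + $296,275.07 = $359,681.77.
Total = $0.00 + $0.00 + $359,681.77 = $359,681.77.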